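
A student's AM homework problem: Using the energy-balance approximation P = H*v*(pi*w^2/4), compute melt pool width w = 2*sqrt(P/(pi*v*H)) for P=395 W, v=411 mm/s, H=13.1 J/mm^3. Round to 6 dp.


w = 2*sqrt(395/(pi*411*13.1)) = 0.305631 mm


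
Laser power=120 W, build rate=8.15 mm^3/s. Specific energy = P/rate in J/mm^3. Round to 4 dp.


SE = 120 / 8.15 = 14.7239 J/mm^3


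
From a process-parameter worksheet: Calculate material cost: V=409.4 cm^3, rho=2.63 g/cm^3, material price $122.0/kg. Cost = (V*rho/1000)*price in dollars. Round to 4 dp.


Mass = 409.4*2.63/1000 = 1.076722 kg
Cost = 1.076722 * 122.0 = 131.3601 $


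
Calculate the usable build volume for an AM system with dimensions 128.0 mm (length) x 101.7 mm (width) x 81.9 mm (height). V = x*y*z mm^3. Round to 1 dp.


V = 128.0 * 101.7 * 81.9 = 1066141.4 mm^3


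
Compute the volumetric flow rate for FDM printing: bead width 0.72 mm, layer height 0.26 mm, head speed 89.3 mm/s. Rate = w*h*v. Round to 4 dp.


Rate = 0.72 * 0.26 * 89.3 = 16.717 mm^3/s


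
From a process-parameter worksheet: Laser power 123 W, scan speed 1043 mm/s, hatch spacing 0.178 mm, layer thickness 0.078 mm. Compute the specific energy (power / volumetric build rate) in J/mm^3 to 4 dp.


Build rate = 1043 * 0.178 * 0.078 = 14.481012 mm^3/s
SE = 123 / 14.481012 = 8.4939 J/mm^3


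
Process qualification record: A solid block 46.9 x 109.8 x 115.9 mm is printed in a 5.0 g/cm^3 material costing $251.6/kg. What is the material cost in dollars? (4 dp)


V = 46.9 * 109.8 * 115.9 = 596840.958 mm^3 = 596.840958 cm^3
Mass = 596.840958 * 5.0 / 1000 = 2.98420479 kg
Cost = 2.98420479 * 251.6 = 750.8259 $


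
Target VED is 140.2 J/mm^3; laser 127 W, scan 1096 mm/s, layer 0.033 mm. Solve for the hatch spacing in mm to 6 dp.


h = 127 / (140.2*1096*0.033) = 0.025046 mm


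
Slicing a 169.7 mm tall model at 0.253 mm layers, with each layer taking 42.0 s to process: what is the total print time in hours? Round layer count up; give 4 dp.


Layers = ceil(169.7/0.253) = 671
t = 671 * 42.0 / 3600 = 7.8283 hrs


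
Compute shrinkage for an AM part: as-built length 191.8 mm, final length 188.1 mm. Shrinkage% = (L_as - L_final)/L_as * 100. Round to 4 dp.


Shrinkage = ((191.8-188.1)/191.8)*100 = 1.9291 %


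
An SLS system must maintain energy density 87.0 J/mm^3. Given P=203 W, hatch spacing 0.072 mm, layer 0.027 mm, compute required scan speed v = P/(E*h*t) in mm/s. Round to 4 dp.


v = 203 / (87.0*0.072*0.027) = 1200.2743 mm/s


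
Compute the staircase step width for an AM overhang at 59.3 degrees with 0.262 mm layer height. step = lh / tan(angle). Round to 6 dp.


step = 0.262 / tan(59.3) = 0.155564 mm


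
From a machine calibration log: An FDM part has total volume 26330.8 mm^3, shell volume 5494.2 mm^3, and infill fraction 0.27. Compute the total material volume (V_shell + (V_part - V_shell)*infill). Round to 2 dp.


V_infill = (26330.8 - 5494.2) * 0.27 = 5625.88
V_total = 5494.2 + 5625.88 = 11120.08 mm^3


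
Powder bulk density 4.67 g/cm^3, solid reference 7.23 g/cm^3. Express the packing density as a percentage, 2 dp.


Packing = (4.67/7.23)*100 = 64.59 %


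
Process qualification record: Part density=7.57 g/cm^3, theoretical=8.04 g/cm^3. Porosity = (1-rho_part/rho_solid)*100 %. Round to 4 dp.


Porosity = (1-7.57/8.04)*100 = 5.8458 %


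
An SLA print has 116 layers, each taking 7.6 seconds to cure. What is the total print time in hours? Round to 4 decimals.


t = 116 * 7.6 / 3600 = 0.2449 hrs


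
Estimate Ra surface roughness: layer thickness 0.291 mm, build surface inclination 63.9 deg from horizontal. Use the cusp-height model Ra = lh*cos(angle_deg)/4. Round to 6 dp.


Ra = 0.291 * cos(63.9) / 4 = 0.032006 mm


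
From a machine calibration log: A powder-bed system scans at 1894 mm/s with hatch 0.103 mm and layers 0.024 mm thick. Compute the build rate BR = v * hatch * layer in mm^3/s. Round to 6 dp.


Rate = 1894 * 0.103 * 0.024 = 4.681968 mm^3/s


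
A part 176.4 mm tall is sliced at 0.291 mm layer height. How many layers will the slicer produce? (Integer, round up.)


Layers = ceil(176.4/0.291) = 607


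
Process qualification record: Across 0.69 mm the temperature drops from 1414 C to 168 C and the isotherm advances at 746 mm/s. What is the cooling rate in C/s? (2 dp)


G = (1414-168)/0.69 = 1805.79710145 C/mm
CR = 1805.79710145 * 746 = 1347124.64 C/s


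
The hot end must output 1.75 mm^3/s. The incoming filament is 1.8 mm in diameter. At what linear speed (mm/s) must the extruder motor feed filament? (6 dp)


A = pi*(1.8/2)^2 = 2.54469
v = 1.75 / 2.54469 = 0.687707 mm/s


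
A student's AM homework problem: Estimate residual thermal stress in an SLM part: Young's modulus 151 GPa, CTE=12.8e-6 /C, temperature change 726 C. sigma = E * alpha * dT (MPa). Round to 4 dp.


sigma = 151*1000 * 12.8e-6 * 726 = 1403.2128 MPa


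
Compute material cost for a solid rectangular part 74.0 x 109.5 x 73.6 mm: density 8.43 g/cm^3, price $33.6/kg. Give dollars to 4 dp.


V = 74.0 * 109.5 * 73.6 = 596380.8 mm^3 = 596.3808 cm^3
Mass = 596.3808 * 8.43 / 1000 = 5.02749014 kg
Cost = 5.02749014 * 33.6 = 168.9237 $


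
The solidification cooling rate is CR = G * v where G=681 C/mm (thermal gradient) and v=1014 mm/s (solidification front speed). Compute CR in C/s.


CR = 681 * 1014 = 690534 C/s


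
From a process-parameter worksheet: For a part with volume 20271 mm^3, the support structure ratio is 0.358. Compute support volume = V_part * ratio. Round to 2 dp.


V_support = 20271 * 0.358 = 7257.02 mm^3


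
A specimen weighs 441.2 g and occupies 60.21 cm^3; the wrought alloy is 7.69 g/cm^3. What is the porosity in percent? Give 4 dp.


rho_part = 441.2 / 60.21 = 7.32768643 g/cm^3
Porosity = (1 - 7.32768643/7.69)*100 = 4.7115 %


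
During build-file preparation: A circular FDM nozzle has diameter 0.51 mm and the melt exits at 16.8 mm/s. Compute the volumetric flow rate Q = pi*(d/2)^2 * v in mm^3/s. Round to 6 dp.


A = pi*(0.51/2)^2 = 0.20428206 mm^2
Q = 0.20428206 * 16.8 = 3.431939 mm^3/s


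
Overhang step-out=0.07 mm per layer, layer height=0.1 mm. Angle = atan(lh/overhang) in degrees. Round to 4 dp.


angle = atan(0.1/0.07) = 55.008 degrees


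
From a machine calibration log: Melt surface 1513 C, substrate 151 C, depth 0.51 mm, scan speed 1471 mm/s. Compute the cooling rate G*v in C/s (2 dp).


G = (1513-151)/0.51 = 2670.58823529 C/mm
CR = 2670.58823529 * 1471 = 3928435.29 C/s


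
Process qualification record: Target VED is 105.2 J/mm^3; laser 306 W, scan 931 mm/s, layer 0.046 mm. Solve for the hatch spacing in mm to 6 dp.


h = 306 / (105.2*931*0.046) = 0.06792 mm


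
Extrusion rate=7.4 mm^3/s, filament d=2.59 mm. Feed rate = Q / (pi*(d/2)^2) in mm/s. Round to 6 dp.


A = pi*(2.59/2)^2 = 5.268529
v = 7.4 / 5.268529 = 1.404567 mm/s


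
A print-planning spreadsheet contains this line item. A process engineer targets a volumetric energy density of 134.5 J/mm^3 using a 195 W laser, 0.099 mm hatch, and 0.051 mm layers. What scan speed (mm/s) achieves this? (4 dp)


v = 195 / (134.5*0.099*0.051) = 287.1488 mm/s


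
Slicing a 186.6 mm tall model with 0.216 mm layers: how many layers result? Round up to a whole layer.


Layers = ceil(186.6/0.216) = 864


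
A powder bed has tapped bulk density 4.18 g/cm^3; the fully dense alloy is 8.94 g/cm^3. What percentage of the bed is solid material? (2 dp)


Packing = (4.18/8.94)*100 = 46.76 %


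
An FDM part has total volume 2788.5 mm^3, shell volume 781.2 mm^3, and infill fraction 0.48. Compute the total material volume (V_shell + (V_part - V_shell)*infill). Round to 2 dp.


V_infill = (2788.5 - 781.2) * 0.48 = 963.5
V_total = 781.2 + 963.5 = 1744.7 mm^3


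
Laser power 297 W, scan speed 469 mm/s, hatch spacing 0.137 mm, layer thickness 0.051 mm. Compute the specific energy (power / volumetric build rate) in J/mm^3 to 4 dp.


Build rate = 469 * 0.137 * 0.051 = 3.276903 mm^3/s
SE = 297 / 3.276903 = 90.6344 J/mm^3


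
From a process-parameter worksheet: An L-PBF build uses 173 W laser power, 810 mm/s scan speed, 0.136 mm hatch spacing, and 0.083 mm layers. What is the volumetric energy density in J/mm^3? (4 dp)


E = 173 / (810*0.136*0.083) = 18.921 J/mm^3


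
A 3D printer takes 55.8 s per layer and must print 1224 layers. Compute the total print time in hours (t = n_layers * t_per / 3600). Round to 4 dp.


t = 1224 * 55.8 / 3600 = 18.972 hrs


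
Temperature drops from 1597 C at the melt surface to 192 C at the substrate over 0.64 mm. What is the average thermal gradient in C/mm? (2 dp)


G = (1597-192)/0.64 = 2195.31 C/mm


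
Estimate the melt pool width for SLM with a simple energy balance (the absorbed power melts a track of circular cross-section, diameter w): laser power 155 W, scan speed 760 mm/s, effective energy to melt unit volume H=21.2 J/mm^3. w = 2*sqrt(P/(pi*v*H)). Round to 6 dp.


w = 2*sqrt(155/(pi*760*21.2)) = 0.110674 mm


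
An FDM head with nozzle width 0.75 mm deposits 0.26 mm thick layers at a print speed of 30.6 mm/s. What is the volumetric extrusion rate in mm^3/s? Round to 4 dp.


Rate = 0.75 * 0.26 * 30.6 = 5.967 mm^3/s


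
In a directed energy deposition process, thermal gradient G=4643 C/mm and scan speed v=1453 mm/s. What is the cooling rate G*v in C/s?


CR = 4643 * 1453 = 6746279 C/s


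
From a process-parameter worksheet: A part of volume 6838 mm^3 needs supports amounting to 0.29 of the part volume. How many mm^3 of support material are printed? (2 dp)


V_support = 6838 * 0.29 = 1983.02 mm^3


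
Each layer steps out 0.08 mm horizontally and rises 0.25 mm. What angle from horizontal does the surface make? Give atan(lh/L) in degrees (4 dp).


angle = atan(0.25/0.08) = 72.2553 degrees


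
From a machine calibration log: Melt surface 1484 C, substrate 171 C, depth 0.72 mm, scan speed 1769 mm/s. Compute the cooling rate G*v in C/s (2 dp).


G = (1484-171)/0.72 = 1823.61111111 C/mm
CR = 1823.61111111 * 1769 = 3225968.06 C/s


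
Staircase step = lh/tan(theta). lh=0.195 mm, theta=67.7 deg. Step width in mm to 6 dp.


step = 0.195 / tan(67.7) = 0.079975 mm


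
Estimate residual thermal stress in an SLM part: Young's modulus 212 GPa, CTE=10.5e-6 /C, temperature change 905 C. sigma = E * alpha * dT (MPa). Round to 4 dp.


sigma = 212*1000 * 10.5e-6 * 905 = 2014.53 MPa


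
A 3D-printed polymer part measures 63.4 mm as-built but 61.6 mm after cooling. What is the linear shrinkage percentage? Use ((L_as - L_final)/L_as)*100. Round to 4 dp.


Shrinkage = ((63.4-61.6)/63.4)*100 = 2.8391 %


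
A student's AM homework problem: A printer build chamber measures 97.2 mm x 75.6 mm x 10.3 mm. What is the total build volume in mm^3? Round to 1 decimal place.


V = 97.2 * 75.6 * 10.3 = 75687.7 mm^3


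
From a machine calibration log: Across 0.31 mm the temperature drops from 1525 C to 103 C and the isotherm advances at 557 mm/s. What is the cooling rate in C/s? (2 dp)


G = (1525-103)/0.31 = 4587.09677419 C/mm
CR = 4587.09677419 * 557 = 2555012.9 C/s


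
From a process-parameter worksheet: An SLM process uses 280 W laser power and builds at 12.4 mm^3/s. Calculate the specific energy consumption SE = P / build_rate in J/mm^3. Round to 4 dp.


SE = 280 / 12.4 = 22.5806 J/mm^3


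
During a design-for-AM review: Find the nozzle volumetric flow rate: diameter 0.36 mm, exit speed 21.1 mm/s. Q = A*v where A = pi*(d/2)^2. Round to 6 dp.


A = pi*(0.36/2)^2 = 0.1017876 mm^2
Q = 0.1017876 * 21.1 = 2.147718 mm^3/s


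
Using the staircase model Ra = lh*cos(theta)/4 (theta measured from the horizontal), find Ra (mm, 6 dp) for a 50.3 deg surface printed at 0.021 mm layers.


Ra = 0.021 * cos(50.3) / 4 = 0.003354 mm


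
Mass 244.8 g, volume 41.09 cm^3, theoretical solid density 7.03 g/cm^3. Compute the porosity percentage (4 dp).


rho_part = 244.8 / 41.09 = 5.95765393 g/cm^3
Porosity = (1 - 5.95765393/7.03)*100 = 15.2539 %


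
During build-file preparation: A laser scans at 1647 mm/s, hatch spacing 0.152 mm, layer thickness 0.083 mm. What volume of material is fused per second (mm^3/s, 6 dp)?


Rate = 1647 * 0.152 * 0.083 = 20.778552 mm^3/s


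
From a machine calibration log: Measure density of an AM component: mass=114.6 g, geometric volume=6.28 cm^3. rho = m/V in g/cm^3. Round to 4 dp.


rho = 114.6 / 6.28 = 18.2484 g/cm^3


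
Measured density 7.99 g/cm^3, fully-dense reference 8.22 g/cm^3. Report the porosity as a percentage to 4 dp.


Porosity = (1-7.99/8.22)*100 = 2.7981 %


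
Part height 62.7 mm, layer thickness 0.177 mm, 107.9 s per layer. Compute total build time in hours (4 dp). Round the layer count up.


Layers = ceil(62.7/0.177) = 355
t = 355 * 107.9 / 3600 = 10.6401 hrs


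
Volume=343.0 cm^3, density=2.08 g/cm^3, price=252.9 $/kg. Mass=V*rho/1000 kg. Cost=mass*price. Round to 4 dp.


Mass = 343.0*2.08/1000 = 0.71344 kg
Cost = 0.71344 * 252.9 = 180.429 $


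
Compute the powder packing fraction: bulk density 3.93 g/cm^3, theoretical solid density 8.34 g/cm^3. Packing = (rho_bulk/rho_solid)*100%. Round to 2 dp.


Packing = (3.93/8.34)*100 = 47.12 %


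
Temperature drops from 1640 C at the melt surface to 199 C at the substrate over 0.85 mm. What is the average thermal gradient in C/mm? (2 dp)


G = (1640-199)/0.85 = 1695.29 C/mm


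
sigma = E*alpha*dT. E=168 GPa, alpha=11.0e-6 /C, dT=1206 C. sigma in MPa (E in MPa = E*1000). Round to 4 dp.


sigma = 168*1000 * 11.0e-6 * 1206 = 2228.688 MPa


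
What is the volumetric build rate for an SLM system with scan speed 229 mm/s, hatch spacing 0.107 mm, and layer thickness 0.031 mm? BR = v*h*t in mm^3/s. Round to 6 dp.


Rate = 229 * 0.107 * 0.031 = 0.759593 mm^3/s


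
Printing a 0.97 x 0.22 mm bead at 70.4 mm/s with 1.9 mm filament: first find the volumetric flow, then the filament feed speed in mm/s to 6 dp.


Q = 0.97 * 0.22 * 70.4 = 15.02336 mm^3/s
A_fil = pi*(1.9/2)^2 = 2.83528737 mm^2
v_feed = 15.02336 / 2.83528737 = 5.298708 mm/s


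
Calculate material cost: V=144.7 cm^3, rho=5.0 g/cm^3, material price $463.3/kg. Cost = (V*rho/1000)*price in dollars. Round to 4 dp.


Mass = 144.7*5.0/1000 = 0.7235 kg
Cost = 0.7235 * 463.3 = 335.1976 $


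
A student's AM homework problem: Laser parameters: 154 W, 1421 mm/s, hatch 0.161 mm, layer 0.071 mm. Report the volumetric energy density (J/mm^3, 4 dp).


E = 154 / (1421*0.161*0.071) = 9.4807 J/mm^3


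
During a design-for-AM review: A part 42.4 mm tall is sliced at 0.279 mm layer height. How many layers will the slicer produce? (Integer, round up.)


Layers = ceil(42.4/0.279) = 152


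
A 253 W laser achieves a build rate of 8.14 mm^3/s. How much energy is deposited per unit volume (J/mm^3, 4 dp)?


SE = 253 / 8.14 = 31.0811 J/mm^3


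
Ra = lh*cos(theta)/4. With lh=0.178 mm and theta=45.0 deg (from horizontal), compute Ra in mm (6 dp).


Ra = 0.178 * cos(45.0) / 4 = 0.031466 mm


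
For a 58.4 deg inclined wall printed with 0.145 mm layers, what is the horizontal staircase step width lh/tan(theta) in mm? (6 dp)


step = 0.145 / tan(58.4) = 0.089205 mm


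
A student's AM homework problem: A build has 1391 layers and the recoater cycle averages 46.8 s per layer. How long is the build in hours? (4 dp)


t = 1391 * 46.8 / 3600 = 18.083 hrs


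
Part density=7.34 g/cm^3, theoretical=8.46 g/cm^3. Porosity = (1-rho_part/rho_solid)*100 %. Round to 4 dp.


Porosity = (1-7.34/8.46)*100 = 13.2388 %


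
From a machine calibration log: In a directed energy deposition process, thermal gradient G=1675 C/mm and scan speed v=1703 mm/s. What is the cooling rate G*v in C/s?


CR = 1675 * 1703 = 2852525 C/s


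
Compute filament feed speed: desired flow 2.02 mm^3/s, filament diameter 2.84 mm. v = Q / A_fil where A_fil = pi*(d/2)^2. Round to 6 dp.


A = pi*(2.84/2)^2 = 6.334707
v = 2.02 / 6.334707 = 0.318878 mm/s


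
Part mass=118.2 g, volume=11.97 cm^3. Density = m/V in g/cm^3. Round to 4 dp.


rho = 118.2 / 11.97 = 9.8747 g/cm^3


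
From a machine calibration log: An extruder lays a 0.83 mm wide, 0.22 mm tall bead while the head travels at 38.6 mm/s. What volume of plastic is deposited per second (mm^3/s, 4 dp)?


Rate = 0.83 * 0.22 * 38.6 = 7.0484 mm^3/s


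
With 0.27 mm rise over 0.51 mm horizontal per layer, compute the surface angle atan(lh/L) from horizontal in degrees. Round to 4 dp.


angle = atan(0.27/0.51) = 27.8973 degrees


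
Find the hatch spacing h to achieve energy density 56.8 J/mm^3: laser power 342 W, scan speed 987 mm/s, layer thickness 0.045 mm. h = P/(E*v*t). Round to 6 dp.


h = 342 / (56.8*987*0.045) = 0.135565 mm


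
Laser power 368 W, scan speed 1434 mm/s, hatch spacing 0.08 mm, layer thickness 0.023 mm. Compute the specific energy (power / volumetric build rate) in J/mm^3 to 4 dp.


Build rate = 1434 * 0.08 * 0.023 = 2.63856 mm^3/s
SE = 368 / 2.63856 = 139.47 J/mm^3


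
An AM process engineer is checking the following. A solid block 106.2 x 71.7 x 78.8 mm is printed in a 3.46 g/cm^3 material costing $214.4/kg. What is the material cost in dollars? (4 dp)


V = 106.2 * 71.7 * 78.8 = 600025.752 mm^3 = 600.025752 cm^3
Mass = 600.025752 * 3.46 / 1000 = 2.0760891 kg
Cost = 2.0760891 * 214.4 = 445.1135 $


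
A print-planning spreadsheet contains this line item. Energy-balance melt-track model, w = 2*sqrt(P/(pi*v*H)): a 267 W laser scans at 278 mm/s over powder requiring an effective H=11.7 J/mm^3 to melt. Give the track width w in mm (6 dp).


w = 2*sqrt(267/(pi*278*11.7)) = 0.323292 mm


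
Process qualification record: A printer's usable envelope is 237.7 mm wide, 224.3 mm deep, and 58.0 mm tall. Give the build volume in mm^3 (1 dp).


V = 237.7 * 224.3 * 58.0 = 3092334.4 mm^3


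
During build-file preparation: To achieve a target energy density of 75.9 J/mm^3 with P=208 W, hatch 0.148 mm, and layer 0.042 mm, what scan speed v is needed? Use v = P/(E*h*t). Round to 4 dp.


v = 208 / (75.9*0.148*0.042) = 440.87 mm/s


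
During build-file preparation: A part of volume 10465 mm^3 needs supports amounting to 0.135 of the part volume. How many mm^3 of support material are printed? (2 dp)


V_support = 10465 * 0.135 = 1412.78 mm^3


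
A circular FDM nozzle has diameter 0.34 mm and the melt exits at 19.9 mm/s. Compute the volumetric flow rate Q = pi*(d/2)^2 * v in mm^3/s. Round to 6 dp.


A = pi*(0.34/2)^2 = 0.09079203 mm^2
Q = 0.09079203 * 19.9 = 1.806761 mm^3/s


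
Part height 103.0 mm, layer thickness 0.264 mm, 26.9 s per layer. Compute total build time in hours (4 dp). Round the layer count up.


Layers = ceil(103.0/0.264) = 391
t = 391 * 26.9 / 3600 = 2.9216 hrs


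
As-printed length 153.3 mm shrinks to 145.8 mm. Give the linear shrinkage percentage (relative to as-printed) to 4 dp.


Shrinkage = ((153.3-145.8)/153.3)*100 = 4.8924 %


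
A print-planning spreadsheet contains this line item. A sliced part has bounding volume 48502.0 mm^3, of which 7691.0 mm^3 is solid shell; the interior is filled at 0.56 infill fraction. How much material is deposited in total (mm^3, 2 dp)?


V_infill = (48502.0 - 7691.0) * 0.56 = 22854.16
V_total = 7691.0 + 22854.16 = 30545.16 mm^3


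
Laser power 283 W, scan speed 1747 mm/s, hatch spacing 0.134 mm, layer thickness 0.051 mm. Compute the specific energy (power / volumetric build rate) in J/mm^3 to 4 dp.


Build rate = 1747 * 0.134 * 0.051 = 11.938998 mm^3/s
SE = 283 / 11.938998 = 23.7038 J/mm^3


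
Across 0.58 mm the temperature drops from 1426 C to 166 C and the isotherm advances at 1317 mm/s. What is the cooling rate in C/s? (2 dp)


G = (1426-166)/0.58 = 2172.4137931 C/mm
CR = 2172.4137931 * 1317 = 2861068.97 C/s


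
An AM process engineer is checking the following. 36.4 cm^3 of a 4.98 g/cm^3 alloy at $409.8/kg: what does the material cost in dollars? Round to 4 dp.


Mass = 36.4*4.98/1000 = 0.181272 kg
Cost = 0.181272 * 409.8 = 74.2853 $


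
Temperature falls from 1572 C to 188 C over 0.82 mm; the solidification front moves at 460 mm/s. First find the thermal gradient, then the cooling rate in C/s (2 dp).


G = (1572-188)/0.82 = 1687.80487805 C/mm
CR = 1687.80487805 * 460 = 776390.24 C/s


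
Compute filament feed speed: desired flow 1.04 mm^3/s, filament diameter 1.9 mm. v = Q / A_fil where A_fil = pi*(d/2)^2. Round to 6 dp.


A = pi*(1.9/2)^2 = 2.835287
v = 1.04 / 2.835287 = 0.366806 mm/s


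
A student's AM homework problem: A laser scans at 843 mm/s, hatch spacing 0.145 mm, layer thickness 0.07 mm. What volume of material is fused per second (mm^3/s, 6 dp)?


Rate = 843 * 0.145 * 0.07 = 8.55645 mm^3/s


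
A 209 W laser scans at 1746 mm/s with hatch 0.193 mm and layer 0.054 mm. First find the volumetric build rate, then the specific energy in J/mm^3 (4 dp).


Build rate = 1746 * 0.193 * 0.054 = 18.196812 mm^3/s
SE = 209 / 18.196812 = 11.4855 J/mm^3


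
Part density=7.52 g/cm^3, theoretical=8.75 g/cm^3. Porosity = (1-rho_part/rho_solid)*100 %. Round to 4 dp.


Porosity = (1-7.52/8.75)*100 = 14.0571 %


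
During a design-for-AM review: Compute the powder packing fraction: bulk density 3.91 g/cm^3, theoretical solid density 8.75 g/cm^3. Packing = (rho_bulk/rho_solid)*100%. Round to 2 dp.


Packing = (3.91/8.75)*100 = 44.69 %


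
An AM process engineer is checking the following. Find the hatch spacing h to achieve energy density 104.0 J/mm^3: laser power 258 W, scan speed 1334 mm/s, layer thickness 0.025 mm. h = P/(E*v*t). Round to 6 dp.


h = 258 / (104.0*1334*0.025) = 0.074386 mm


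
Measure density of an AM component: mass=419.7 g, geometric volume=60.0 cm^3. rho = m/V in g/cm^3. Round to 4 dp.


rho = 419.7 / 60.0 = 6.995 g/cm^3


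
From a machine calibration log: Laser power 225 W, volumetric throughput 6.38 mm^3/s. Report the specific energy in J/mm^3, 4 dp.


SE = 225 / 6.38 = 35.2665 J/mm^3


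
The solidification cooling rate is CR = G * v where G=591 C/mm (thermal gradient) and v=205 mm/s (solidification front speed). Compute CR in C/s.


CR = 591 * 205 = 121155 C/s


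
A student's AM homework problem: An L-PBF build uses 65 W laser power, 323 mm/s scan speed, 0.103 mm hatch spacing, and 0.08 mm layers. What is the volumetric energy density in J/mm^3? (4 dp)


E = 65 / (323*0.103*0.08) = 24.4221 J/mm^3


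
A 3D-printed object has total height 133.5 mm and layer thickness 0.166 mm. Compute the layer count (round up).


Layers = ceil(133.5/0.166) = 805


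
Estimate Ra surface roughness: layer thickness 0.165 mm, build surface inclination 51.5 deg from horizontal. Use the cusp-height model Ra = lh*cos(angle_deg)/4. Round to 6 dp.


Ra = 0.165 * cos(51.5) / 4 = 0.025679 mm


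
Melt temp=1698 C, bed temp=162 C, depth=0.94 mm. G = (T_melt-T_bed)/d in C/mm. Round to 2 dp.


G = (1698-162)/0.94 = 1634.04 C/mm


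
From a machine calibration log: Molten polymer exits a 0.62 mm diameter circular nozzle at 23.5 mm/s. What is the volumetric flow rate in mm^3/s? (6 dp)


A = pi*(0.62/2)^2 = 0.30190705 mm^2
Q = 0.30190705 * 23.5 = 7.094816 mm^3/s


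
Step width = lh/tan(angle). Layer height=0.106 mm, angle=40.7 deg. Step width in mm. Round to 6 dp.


step = 0.106 / tan(40.7) = 0.123236 mm


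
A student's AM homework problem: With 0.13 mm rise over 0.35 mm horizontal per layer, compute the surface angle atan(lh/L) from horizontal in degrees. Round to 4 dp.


angle = atan(0.13/0.35) = 20.3764 degrees


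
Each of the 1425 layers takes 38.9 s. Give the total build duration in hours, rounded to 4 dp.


t = 1425 * 38.9 / 3600 = 15.3979 hrs


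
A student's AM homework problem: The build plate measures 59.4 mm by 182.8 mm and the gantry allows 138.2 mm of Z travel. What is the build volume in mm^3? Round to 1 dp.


V = 59.4 * 182.8 * 138.2 = 1500619.8 mm^3


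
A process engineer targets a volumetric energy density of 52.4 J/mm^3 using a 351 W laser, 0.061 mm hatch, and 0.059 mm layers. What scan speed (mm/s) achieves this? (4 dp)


v = 351 / (52.4*0.061*0.059) = 1861.204 mm/s


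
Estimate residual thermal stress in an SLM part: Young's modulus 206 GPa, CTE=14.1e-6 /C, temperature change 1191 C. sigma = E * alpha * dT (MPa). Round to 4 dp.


sigma = 206*1000 * 14.1e-6 * 1191 = 3459.3786 MPa


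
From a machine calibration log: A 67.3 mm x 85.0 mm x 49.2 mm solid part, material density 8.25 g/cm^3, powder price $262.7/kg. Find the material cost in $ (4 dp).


V = 67.3 * 85.0 * 49.2 = 281448.6 mm^3 = 281.4486 cm^3
Mass = 281.4486 * 8.25 / 1000 = 2.32195095 kg
Cost = 2.32195095 * 262.7 = 609.9765 $


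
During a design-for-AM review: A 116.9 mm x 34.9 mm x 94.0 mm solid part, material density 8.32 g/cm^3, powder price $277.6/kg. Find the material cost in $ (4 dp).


V = 116.9 * 34.9 * 94.0 = 383502.14 mm^3 = 383.50214 cm^3
Mass = 383.50214 * 8.32 / 1000 = 3.1907378 kg
Cost = 3.1907378 * 277.6 = 885.7488 $


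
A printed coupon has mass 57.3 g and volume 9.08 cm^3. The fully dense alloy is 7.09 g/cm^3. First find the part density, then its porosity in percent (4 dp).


rho_part = 57.3 / 9.08 = 6.31057269 g/cm^3
Porosity = (1 - 6.31057269/7.09)*100 = 10.9933 %


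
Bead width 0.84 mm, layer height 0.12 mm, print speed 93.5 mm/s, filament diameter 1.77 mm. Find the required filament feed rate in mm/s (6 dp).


Q = 0.84 * 0.12 * 93.5 = 9.4248 mm^3/s
A_fil = pi*(1.77/2)^2 = 2.46057391 mm^2
v_feed = 9.4248 / 2.46057391 = 3.830326 mm/s


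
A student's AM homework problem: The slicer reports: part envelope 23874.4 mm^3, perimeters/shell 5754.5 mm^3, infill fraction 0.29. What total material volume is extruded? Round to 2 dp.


V_infill = (23874.4 - 5754.5) * 0.29 = 5254.77
V_total = 5754.5 + 5254.77 = 11009.27 mm^3


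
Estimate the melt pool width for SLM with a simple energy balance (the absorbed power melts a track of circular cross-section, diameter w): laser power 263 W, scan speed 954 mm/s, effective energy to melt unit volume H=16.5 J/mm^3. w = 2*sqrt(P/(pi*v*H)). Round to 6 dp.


w = 2*sqrt(263/(pi*954*16.5)) = 0.145853 mm


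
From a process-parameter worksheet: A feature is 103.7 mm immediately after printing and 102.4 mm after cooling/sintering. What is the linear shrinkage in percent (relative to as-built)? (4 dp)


Shrinkage = ((103.7-102.4)/103.7)*100 = 1.2536 %


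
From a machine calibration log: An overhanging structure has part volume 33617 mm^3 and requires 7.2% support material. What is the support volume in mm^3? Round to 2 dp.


V_support = 33617 * 0.072 = 2420.42 mm^3


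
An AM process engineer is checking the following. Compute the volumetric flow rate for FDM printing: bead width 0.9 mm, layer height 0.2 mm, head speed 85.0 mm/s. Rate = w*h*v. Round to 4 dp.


Rate = 0.9 * 0.2 * 85.0 = 15.3 mm^3/s


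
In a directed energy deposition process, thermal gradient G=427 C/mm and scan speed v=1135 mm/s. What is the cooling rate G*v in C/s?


CR = 427 * 1135 = 484645 C/s


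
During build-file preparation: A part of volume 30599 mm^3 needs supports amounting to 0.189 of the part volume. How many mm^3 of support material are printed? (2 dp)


V_support = 30599 * 0.189 = 5783.21 mm^3


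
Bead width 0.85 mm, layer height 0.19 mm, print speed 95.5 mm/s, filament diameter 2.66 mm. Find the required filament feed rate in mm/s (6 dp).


Q = 0.85 * 0.19 * 95.5 = 15.42325 mm^3/s
A_fil = pi*(2.66/2)^2 = 5.55716324 mm^2
v_feed = 15.42325 / 5.55716324 = 2.775382 mm/s


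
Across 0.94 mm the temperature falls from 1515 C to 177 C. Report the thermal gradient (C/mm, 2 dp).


G = (1515-177)/0.94 = 1423.4 C/mm


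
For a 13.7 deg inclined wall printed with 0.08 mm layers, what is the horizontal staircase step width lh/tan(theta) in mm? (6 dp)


step = 0.08 / tan(13.7) = 0.328173 mm


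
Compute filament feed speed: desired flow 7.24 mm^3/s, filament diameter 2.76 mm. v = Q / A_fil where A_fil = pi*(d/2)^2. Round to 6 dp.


A = pi*(2.76/2)^2 = 5.982849
v = 7.24 / 5.982849 = 1.210126 mm/s


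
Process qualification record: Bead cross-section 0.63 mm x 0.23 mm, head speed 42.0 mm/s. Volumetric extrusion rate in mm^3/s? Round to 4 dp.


Rate = 0.63 * 0.23 * 42.0 = 6.0858 mm^3/s


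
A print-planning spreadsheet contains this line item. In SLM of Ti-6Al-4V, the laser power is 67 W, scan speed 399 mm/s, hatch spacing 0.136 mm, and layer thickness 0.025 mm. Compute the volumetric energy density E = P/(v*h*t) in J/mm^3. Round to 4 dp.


E = 67 / (399*0.136*0.025) = 49.3882 J/mm^3


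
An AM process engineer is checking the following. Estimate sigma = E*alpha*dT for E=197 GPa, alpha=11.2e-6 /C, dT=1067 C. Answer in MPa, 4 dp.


sigma = 197*1000 * 11.2e-6 * 1067 = 2354.2288 MPa


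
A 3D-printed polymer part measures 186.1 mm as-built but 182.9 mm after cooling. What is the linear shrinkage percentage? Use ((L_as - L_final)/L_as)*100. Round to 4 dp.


Shrinkage = ((186.1-182.9)/186.1)*100 = 1.7195 %


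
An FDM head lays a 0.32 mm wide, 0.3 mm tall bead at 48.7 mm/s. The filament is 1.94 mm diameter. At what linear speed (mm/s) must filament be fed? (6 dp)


Q = 0.32 * 0.3 * 48.7 = 4.6752 mm^3/s
A_fil = pi*(1.94/2)^2 = 2.95592453 mm^2
v_feed = 4.6752 / 2.95592453 = 1.581637 mm/s


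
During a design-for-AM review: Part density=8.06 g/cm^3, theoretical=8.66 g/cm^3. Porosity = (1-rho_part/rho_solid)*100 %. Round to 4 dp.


Porosity = (1-8.06/8.66)*100 = 6.9284 %


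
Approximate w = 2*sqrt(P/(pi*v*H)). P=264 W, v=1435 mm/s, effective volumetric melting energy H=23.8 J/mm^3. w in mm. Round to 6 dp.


w = 2*sqrt(264/(pi*1435*23.8)) = 0.099207 mm


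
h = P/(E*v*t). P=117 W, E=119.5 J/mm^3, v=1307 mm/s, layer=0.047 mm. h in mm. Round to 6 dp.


h = 117 / (119.5*1307*0.047) = 0.015938 mm


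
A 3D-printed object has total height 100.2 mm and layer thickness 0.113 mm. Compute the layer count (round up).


Layers = ceil(100.2/0.113) = 887


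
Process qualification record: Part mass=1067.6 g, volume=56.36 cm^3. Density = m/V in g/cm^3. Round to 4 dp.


rho = 1067.6 / 56.36 = 18.9425 g/cm^3


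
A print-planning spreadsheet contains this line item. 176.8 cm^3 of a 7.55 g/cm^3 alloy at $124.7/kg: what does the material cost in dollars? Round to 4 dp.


Mass = 176.8*7.55/1000 = 1.33484 kg
Cost = 1.33484 * 124.7 = 166.4545 $


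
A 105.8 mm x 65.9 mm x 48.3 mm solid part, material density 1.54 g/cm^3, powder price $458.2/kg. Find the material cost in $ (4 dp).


V = 105.8 * 65.9 * 48.3 = 336758.226 mm^3 = 336.758226 cm^3
Mass = 336.758226 * 1.54 / 1000 = 0.51860767 kg
Cost = 0.51860767 * 458.2 = 237.626 $


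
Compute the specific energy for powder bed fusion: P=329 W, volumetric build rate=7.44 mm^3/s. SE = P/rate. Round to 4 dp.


SE = 329 / 7.44 = 44.2204 J/mm^3


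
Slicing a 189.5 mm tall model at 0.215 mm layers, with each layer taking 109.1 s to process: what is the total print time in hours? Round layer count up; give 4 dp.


Layers = ceil(189.5/0.215) = 882
t = 882 * 109.1 / 3600 = 26.7295 hrs


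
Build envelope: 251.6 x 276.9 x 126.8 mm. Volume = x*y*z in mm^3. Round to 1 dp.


V = 251.6 * 276.9 * 126.8 = 8833907.5 mm^3


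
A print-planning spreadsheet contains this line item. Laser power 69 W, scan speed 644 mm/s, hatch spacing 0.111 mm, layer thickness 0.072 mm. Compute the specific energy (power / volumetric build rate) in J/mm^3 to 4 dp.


Build rate = 644 * 0.111 * 0.072 = 5.146848 mm^3/s
SE = 69 / 5.146848 = 13.4063 J/mm^3


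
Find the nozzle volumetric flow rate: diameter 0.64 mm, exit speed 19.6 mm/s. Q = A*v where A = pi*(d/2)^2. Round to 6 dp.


A = pi*(0.64/2)^2 = 0.32169909 mm^2
Q = 0.32169909 * 19.6 = 6.305302 mm^3/s


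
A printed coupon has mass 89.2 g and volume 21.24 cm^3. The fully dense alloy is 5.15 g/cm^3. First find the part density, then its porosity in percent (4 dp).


rho_part = 89.2 / 21.24 = 4.19962335 g/cm^3
Porosity = (1 - 4.19962335/5.15)*100 = 18.4539 %


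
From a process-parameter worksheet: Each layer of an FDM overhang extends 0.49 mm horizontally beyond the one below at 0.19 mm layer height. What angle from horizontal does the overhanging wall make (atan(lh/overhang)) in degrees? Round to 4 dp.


angle = atan(0.19/0.49) = 21.1941 degrees


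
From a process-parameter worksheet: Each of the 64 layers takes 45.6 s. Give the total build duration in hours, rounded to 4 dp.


t = 64 * 45.6 / 3600 = 0.8107 hrs


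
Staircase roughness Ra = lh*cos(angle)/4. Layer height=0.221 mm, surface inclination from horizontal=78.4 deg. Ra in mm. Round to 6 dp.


Ra = 0.221 * cos(78.4) / 4 = 0.01111 mm


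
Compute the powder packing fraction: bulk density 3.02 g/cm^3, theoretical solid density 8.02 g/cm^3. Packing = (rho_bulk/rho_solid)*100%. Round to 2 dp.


Packing = (3.02/8.02)*100 = 37.66 %


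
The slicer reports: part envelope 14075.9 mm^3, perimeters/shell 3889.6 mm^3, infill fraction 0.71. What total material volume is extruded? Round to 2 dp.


V_infill = (14075.9 - 3889.6) * 0.71 = 7232.27
V_total = 3889.6 + 7232.27 = 11121.87 mm^3


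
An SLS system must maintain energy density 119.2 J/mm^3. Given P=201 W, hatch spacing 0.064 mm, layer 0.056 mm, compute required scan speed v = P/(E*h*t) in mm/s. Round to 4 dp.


v = 201 / (119.2*0.064*0.056) = 470.4915 mm/s


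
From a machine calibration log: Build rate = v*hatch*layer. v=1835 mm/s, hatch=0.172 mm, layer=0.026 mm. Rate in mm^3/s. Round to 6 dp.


Rate = 1835 * 0.172 * 0.026 = 8.20612 mm^3/s


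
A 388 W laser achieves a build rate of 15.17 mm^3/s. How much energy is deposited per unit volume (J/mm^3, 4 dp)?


SE = 388 / 15.17 = 25.5768 J/mm^3


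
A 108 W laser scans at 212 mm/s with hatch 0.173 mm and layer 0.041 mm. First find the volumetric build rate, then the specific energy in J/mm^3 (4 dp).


Build rate = 212 * 0.173 * 0.041 = 1.503716 mm^3/s
SE = 108 / 1.503716 = 71.8221 J/mm^3


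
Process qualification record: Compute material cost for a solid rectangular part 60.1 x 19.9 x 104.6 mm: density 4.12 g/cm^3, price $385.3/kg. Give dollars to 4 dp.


V = 60.1 * 19.9 * 104.6 = 125100.554 mm^3 = 125.100554 cm^3
Mass = 125.100554 * 4.12 / 1000 = 0.51541428 kg
Cost = 0.51541428 * 385.3 = 198.5891 $


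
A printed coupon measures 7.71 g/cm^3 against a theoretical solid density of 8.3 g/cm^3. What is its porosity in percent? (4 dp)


Porosity = (1-7.71/8.3)*100 = 7.1084 %


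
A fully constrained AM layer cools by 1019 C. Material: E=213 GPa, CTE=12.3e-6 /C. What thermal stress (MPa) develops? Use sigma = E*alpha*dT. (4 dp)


sigma = 213*1000 * 12.3e-6 * 1019 = 2669.6781 MPa


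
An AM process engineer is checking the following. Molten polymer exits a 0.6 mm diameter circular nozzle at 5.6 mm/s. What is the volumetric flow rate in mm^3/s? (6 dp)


A = pi*(0.6/2)^2 = 0.28274334 mm^2
Q = 0.28274334 * 5.6 = 1.583363 mm^3/s


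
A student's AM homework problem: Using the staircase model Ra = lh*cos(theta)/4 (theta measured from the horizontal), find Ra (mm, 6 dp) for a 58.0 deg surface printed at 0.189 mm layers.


Ra = 0.189 * cos(58.0) / 4 = 0.025039 mm


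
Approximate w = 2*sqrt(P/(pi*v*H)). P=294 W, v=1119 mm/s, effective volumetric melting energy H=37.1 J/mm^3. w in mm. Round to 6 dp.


w = 2*sqrt(294/(pi*1119*37.1)) = 0.094957 mm


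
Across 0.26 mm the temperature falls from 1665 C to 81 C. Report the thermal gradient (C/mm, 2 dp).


G = (1665-81)/0.26 = 6092.31 C/mm


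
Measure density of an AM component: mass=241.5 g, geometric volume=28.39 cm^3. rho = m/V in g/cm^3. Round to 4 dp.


rho = 241.5 / 28.39 = 8.5065 g/cm^3


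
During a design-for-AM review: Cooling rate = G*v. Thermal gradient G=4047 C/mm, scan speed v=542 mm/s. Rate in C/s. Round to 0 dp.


CR = 4047 * 542 = 2193474 C/s


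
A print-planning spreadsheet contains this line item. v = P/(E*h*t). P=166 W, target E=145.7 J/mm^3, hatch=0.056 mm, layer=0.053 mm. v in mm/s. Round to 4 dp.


v = 166 / (145.7*0.056*0.053) = 383.8704 mm/s


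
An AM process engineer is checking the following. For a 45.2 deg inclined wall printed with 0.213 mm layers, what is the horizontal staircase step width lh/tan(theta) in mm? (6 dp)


step = 0.213 / tan(45.2) = 0.211518 mm


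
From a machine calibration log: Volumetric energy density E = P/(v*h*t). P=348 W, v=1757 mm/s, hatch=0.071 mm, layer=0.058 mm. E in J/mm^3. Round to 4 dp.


E = 348 / (1757*0.071*0.058) = 48.0973 J/mm^3


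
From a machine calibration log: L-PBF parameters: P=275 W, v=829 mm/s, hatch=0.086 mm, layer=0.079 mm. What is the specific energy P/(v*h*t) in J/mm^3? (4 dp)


Build rate = 829 * 0.086 * 0.079 = 5.632226 mm^3/s
SE = 275 / 5.632226 = 48.8262 J/mm^3


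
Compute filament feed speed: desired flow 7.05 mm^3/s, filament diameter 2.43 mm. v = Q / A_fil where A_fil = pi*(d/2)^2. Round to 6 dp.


A = pi*(2.43/2)^2 = 4.637698
v = 7.05 / 4.637698 = 1.520151 mm/s


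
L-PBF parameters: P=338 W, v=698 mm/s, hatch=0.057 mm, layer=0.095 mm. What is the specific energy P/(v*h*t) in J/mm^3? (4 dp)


Build rate = 698 * 0.057 * 0.095 = 3.77967 mm^3/s
SE = 338 / 3.77967 = 89.4258 J/mm^3


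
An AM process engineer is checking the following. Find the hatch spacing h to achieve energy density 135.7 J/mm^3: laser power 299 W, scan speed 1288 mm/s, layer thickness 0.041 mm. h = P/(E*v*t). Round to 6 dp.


h = 299 / (135.7*1288*0.041) = 0.041725 mm


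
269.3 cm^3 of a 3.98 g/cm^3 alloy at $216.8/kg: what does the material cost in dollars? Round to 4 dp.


Mass = 269.3*3.98/1000 = 1.071814 kg
Cost = 1.071814 * 216.8 = 232.3693 $


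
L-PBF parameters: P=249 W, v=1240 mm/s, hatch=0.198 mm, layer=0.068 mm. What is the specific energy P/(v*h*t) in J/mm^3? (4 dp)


Build rate = 1240 * 0.198 * 0.068 = 16.69536 mm^3/s
SE = 249 / 16.69536 = 14.9143 J/mm^3


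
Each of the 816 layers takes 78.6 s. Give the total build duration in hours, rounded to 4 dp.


t = 816 * 78.6 / 3600 = 17.816 hrs


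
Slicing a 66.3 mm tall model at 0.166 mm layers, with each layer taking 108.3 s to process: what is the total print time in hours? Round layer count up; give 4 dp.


Layers = ceil(66.3/0.166) = 400
t = 400 * 108.3 / 3600 = 12.0333 hrs


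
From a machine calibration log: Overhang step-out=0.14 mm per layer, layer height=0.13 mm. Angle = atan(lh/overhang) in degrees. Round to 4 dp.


angle = atan(0.13/0.14) = 42.8789 degrees


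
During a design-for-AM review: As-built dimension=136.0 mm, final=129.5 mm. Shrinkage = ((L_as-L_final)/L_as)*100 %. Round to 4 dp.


Shrinkage = ((136.0-129.5)/136.0)*100 = 4.7794 %


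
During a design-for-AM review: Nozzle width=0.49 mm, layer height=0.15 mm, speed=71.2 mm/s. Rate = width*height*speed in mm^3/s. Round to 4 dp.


Rate = 0.49 * 0.15 * 71.2 = 5.2332 mm^3/s


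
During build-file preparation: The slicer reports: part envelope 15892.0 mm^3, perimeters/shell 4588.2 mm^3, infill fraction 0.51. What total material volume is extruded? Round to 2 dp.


V_infill = (15892.0 - 4588.2) * 0.51 = 5764.94
V_total = 4588.2 + 5764.94 = 10353.14 mm^3


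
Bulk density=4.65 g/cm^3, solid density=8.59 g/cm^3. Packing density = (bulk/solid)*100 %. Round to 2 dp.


Packing = (4.65/8.59)*100 = 54.13 %


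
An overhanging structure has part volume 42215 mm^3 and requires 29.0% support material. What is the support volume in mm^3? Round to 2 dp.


V_support = 42215 * 0.29 = 12242.35 mm^3
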